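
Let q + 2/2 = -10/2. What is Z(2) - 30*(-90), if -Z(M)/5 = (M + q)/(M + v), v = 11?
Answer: 35120/13 ≈ 2701.5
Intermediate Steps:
q = -6 (q = -1 - 10/2 = -1 - 10*½ = -1 - 5 = -6)
Z(M) = -5*(-6 + M)/(11 + M) (Z(M) = -5*(M - 6)/(M + 11) = -5*(-6 + M)/(11 + M))
Z(2) - 30*(-90) = 5*(6 - 1*2)/(11 + 2) - 30*(-90) = 5*(6 - 2)/13 + 2700 = 5*(1/13)*4 + 2700 = 20/13 + 2700 = 35120/13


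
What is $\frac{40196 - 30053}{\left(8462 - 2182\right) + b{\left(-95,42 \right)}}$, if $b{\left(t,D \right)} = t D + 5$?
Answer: $\frac{1127}{255} \approx 4.4196$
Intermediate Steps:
$b{\left(t,D \right)} = 5 + D t$ ($b{\left(t,D \right)} = D t + 5 = 5 + D t$)
$\frac{40196 - 30053}{\left(8462 - 2182\right) + b{\left(-95,42 \right)}} = \frac{40196 - 30053}{\left(8462 - 2182\right) + \left(5 + 42 \left(-95\right)\right)} = \frac{40196 - 30053}{6280 + \left(5 - 3990\right)} = \frac{10143}{6280 - 3985} = \frac{10143}{2295} = 10143 \cdot \frac{1}{2295} = \frac{1127}{255}$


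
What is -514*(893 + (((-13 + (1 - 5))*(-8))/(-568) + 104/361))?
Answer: -11765321220/25631 ≈ -4.5903e+5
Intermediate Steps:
-514*(893 + (((-13 + (1 - 5))*(-8))/(-568) + 104/361)) = -514*(893 + (((-13 - 4)*(-8))*(-1/568) + 104*(1/361))) = -514*(893 + (-17*(-8)*(-1/568) + 104/361)) = -514*(893 + (136*(-1/568) + 104/361)) = -514*(893 + (-17/71 + 104/361)) = -514*(893 + 1247/25631) = -514*22889730/25631 = -11765321220/25631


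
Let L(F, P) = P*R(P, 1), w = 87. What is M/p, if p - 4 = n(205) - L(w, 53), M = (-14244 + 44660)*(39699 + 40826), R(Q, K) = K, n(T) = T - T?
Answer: -2449248400/49 ≈ -4.9985e+7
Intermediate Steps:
n(T) = 0
L(F, P) = P (L(F, P) = P*1 = P)
M = 2449248400 (M = 30416*80525 = 2449248400)
p = -49 (p = 4 + (0 - 1*53) = 4 + (0 - 53) = 4 - 53 = -49)
M/p = 2449248400/(-49) = 2449248400*(-1/49) = -2449248400/49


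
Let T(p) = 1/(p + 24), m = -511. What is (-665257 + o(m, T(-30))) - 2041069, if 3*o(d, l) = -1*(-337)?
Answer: -8118641/3 ≈ -2.7062e+6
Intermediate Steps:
T(p) = 1/(24 + p)
o(d, l) = 337/3 (o(d, l) = (-1*(-337))/3 = (1/3)*337 = 337/3)
(-665257 + o(m, T(-30))) - 2041069 = (-665257 + 337/3) - 2041069 = -1995434/3 - 2041069 = -8118641/3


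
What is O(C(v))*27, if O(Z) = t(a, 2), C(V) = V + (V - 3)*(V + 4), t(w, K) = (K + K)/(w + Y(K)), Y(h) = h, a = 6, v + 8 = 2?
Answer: 27/2 ≈ 13.500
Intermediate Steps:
v = -6 (v = -8 + 2 = -6)
t(w, K) = 2*K/(K + w) (t(w, K) = (K + K)/(w + K) = (2*K)/(K + w) = 2*K/(K + w))
C(V) = V + (-3 + V)*(4 + V)
O(Z) = ½ (O(Z) = 2*2/(2 + 6) = 2*2/8 = 2*2*(⅛) = ½)
O(C(v))*27 = (½)*27 = 27/2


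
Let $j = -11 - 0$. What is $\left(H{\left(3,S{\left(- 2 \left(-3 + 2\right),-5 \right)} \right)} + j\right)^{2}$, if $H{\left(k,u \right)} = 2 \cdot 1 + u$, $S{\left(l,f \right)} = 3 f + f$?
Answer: $841$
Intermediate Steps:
$S{\left(l,f \right)} = 4 f$
$j = -11$ ($j = -11 + 0 = -11$)
$H{\left(k,u \right)} = 2 + u$
$\left(H{\left(3,S{\left(- 2 \left(-3 + 2\right),-5 \right)} \right)} + j\right)^{2} = \left(\left(2 + 4 \left(-5\right)\right) - 11\right)^{2} = \left(\left(2 - 20\right) - 11\right)^{2} = \left(-18 - 11\right)^{2} = \left(-29\right)^{2} = 841$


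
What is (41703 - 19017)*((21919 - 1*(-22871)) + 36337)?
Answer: 1840447122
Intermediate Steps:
(41703 - 19017)*((21919 - 1*(-22871)) + 36337) = 22686*((21919 + 22871) + 36337) = 22686*(44790 + 36337) = 22686*81127 = 1840447122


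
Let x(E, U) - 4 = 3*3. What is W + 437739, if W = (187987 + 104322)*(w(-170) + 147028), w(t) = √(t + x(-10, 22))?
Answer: 42978045391 + 292309*I*√157 ≈ 4.2978e+10 + 3.6626e+6*I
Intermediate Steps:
x(E, U) = 13 (x(E, U) = 4 + 3*3 = 4 + 9 = 13)
w(t) = √(13 + t) (w(t) = √(t + 13) = √(13 + t))
W = 42977607652 + 292309*I*√157 (W = (187987 + 104322)*(√(13 - 170) + 147028) = 292309*(√(-157) + 147028) = 292309*(I*√157 + 147028) = 292309*(147028 + I*√157) = 42977607652 + 292309*I*√157 ≈ 4.2978e+10 + 3.6626e+6*I)
W + 437739 = (42977607652 + 292309*I*√157) + 437739 = 42978045391 + 292309*I*√157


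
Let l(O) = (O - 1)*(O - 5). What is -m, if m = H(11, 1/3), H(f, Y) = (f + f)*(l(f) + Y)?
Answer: -3982/3 ≈ -1327.3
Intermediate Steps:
l(O) = (-1 + O)*(-5 + O)
H(f, Y) = 2*f*(5 + Y + f² - 6*f) (H(f, Y) = (f + f)*((5 + f² - 6*f) + Y) = (2*f)*(5 + Y + f² - 6*f) = 2*f*(5 + Y + f² - 6*f))
m = 3982/3 (m = 2*11*(5 + 1/3 + 11² - 6*11) = 2*11*(5 + ⅓ + 121 - 66) = 2*11*(181/3) = 3982/3 ≈ 1327.3)
-m = -1*3982/3 = -3982/3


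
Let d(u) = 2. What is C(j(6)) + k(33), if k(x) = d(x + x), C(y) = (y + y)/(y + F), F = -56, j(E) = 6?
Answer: 44/25 ≈ 1.7600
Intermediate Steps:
C(y) = 2*y/(-56 + y) (C(y) = (y + y)/(y - 56) = (2*y)/(-56 + y) = 2*y/(-56 + y))
k(x) = 2
C(j(6)) + k(33) = 2*6/(-56 + 6) + 2 = 2*6/(-50) + 2 = 2*6*(-1/50) + 2 = -6/25 + 2 = 44/25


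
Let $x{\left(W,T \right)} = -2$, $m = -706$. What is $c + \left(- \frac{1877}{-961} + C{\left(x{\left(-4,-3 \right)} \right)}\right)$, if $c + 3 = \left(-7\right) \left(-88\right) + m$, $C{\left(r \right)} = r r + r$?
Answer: $- \frac{85574}{961} \approx -89.047$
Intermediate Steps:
$C{\left(r \right)} = r + r^{2}$ ($C{\left(r \right)} = r^{2} + r = r + r^{2}$)
$c = -93$ ($c = -3 - 90 = -93$)
$c + \left(- \frac{1877}{-961} + C{\left(x{\left(-4,-3 \right)} \right)}\right) = -93 - \left(- \frac{1877}{961} + 2 \left(1 - 2\right)\right) = -93 - - \frac{3799}{961} = -93 + \left(\frac{1877}{961} + 2\right) = -93 + \frac{3799}{961} = - \frac{85574}{961}$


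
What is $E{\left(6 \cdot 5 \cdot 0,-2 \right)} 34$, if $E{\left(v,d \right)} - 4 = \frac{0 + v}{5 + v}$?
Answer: $136$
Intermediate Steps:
$E{\left(v,d \right)} = 4 + \frac{v}{5 + v}$ ($E{\left(v,d \right)} = 4 + \frac{0 + v}{5 + v} = 4 + \frac{v}{5 + v}$)
$E{\left(6 \cdot 5 \cdot 0,-2 \right)} 34 = \frac{5 \left(4 + 6 \cdot 5 \cdot 0\right)}{5 + 6 \cdot 5 \cdot 0} \cdot 34 = \frac{5 \left(4 + 6 \cdot 0\right)}{5 + 6 \cdot 0} \cdot 34 = \frac{5 \left(4 + 0\right)}{5 + 0} \cdot 34 = 5 \cdot \frac{1}{5} \cdot 4 \cdot 34 = 4 \cdot 34 = 136$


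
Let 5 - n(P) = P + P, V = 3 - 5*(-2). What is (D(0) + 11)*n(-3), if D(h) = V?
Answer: 264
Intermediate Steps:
V = 13 (V = 3 + 10 = 13)
D(h) = 13
n(P) = 5 - 2*P (n(P) = 5 - (P + P) = 5 - 2*P)
(D(0) + 11)*n(-3) = (13 + 11)*(5 - 2*(-3)) = 24*(5 + 6) = 24*11 = 264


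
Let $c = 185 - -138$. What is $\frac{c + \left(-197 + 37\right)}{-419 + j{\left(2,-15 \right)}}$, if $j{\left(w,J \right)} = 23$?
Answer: $- \frac{163}{396} \approx -0.41162$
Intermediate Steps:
$c = 323$ ($c = 185 + 138 = 323$)
$\frac{c + \left(-197 + 37\right)}{-419 + j{\left(2,-15 \right)}} = \frac{323 + \left(-197 + 37\right)}{-419 + 23} = \frac{323 - 160}{-396} = 163 \left(- \frac{1}{396}\right) = - \frac{163}{396}$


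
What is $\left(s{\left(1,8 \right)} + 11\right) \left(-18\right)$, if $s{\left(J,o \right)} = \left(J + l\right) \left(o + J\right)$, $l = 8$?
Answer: $-1656$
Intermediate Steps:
$s{\left(J,o \right)} = \left(8 + J\right) \left(J + o\right)$ ($s{\left(J,o \right)} = \left(J + 8\right) \left(o + J\right) = \left(8 + J\right) \left(J + o\right)$)
$\left(s{\left(1,8 \right)} + 11\right) \left(-18\right) = \left(\left(1^{2} + 8 \cdot 1 + 8 \cdot 8 + 1 \cdot 8\right) + 11\right) \left(-18\right) = \left(\left(1 + 8 + 64 + 8\right) + 11\right) \left(-18\right) = \left(81 + 11\right) \left(-18\right) = 92 \left(-18\right) = -1656$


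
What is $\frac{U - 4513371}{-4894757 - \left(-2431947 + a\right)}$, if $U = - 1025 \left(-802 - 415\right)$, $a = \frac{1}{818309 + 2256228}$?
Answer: $\frac{10041271817002}{7572000468971} \approx 1.3261$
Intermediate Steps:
$a = \frac{1}{3074537} \approx 3.2525 \cdot 10^{-7}$
$U = 1247425$ ($U = \left(-1025\right) \left(-1217\right) = 1247425$)
$\frac{U - 4513371}{-4894757 - \left(-2431947 + a\right)} = \frac{1247425 - 4513371}{-4894757 + \left(2431947 - \frac{1}{3074537}\right)} = - \frac{3265946}{-4894757 + \left(2431947 - \frac{1}{3074537}\right)} = - \frac{3265946}{-4894757 + \frac{7477111033538}{3074537}} = - \frac{3265946}{- \frac{7572000468971}{3074537}} = \left(-3265946\right) \left(- \frac{3074537}{7572000468971}\right) = \frac{10041271817002}{7572000468971}$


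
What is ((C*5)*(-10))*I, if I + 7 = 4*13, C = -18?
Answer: 40500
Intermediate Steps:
I = 45 (I = -7 + 4*13 = -7 + 52 = 45)
((C*5)*(-10))*I = (-18*5*(-10))*45 = -90*(-10)*45 = 900*45 = 40500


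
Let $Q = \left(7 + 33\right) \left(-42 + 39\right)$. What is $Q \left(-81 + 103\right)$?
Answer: $-2640$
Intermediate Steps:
$Q = -120$ ($Q = 40 \left(-3\right) = -120$)
$Q \left(-81 + 103\right) = - 120 \left(-81 + 103\right) = \left(-120\right) 22 = -2640$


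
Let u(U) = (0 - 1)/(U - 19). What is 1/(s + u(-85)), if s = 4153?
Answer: 104/431913 ≈ 0.00024079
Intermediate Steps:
u(U) = -1/(-19 + U)
1/(s + u(-85)) = 1/(4153 - 1/(-19 - 85)) = 1/(4153 - 1/(-104)) = 1/(4153 - 1*(-1/104)) = 1/(4153 + 1/104) = 1/(431913/104) = 104/431913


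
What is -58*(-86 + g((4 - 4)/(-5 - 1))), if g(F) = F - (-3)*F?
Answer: 4988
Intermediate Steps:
g(F) = 4*F (g(F) = F + 3*F = 4*F)
-58*(-86 + g((4 - 4)/(-5 - 1))) = -58*(-86 + 4*((4 - 4)/(-5 - 1))) = -58*(-86 + 4*(0/(-6))) = -58*(-86 + 4*(0*(-1/6))) = -58*(-86 + 4*0) = -58*(-86 + 0) = -58*(-86) = 4988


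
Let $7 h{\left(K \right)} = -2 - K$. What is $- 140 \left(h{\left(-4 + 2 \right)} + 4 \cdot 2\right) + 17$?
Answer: $-1103$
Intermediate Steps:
$h{\left(K \right)} = - \frac{2}{7} - \frac{K}{7}$ ($h{\left(K \right)} = \frac{-2 - K}{7} = - \frac{2}{7} - \frac{K}{7}$)
$- 140 \left(h{\left(-4 + 2 \right)} + 4 \cdot 2\right) + 17 = - 140 \left(\left(- \frac{2}{7} - \frac{-4 + 2}{7}\right) + 4 \cdot 2\right) + 17 = - 140 \left(\left(- \frac{2}{7} - - \frac{2}{7}\right) + 8\right) + 17 = - 140 \left(\left(- \frac{2}{7} + \frac{2}{7}\right) + 8\right) + 17 = - 140 \left(0 + 8\right) + 17 = \left(-140\right) 8 + 17 = -1120 + 17 = -1103$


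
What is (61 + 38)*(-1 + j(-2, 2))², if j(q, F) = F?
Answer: 99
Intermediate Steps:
(61 + 38)*(-1 + j(-2, 2))² = (61 + 38)*(-1 + 2)² = 99*1² = 99*1 = 99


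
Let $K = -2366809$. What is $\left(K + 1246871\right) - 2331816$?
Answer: $-3451754$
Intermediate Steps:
$\left(K + 1246871\right) - 2331816 = \left(-2366809 + 1246871\right) - 2331816 = -1119938 - 2331816 = -3451754$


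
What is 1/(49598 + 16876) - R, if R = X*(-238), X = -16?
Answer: -253132991/66474 ≈ -3808.0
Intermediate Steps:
R = 3808 (R = -16*(-238) = 3808)
1/(49598 + 16876) - R = 1/(49598 + 16876) - 1*3808 = 1/66474 - 3808 = -253132991/66474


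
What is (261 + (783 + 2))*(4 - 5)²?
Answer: 1046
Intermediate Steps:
(261 + (783 + 2))*(4 - 5)² = (261 + 785)*(-1)² = 1046*1 = 1046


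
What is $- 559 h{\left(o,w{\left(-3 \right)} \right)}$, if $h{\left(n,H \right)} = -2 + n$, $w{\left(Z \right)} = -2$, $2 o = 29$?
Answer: $- \frac{13975}{2} \approx -6987.5$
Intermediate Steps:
$o = \frac{29}{2}$ ($o = \frac{1}{2} \cdot 29 = \frac{29}{2} \approx 14.5$)
$- 559 h{\left(o,w{\left(-3 \right)} \right)} = - 559 \left(-2 + \frac{29}{2}\right) = \left(-559\right) \frac{25}{2} = - \frac{13975}{2}$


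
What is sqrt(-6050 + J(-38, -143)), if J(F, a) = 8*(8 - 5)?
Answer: I*sqrt(6026) ≈ 77.627*I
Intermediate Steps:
J(F, a) = 24 (J(F, a) = 8*3 = 24)
sqrt(-6050 + J(-38, -143)) = sqrt(-6050 + 24) = sqrt(-6026) = I*sqrt(6026)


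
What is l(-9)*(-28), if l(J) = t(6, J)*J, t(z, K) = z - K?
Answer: 3780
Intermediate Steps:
l(J) = J*(6 - J) (l(J) = (6 - J)*J = J*(6 - J))
l(-9)*(-28) = -9*(6 - 1*(-9))*(-28) = -9*(6 + 9)*(-28) = -9*15*(-28) = -135*(-28) = 3780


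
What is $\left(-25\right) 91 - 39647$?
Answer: $-41922$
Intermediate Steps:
$\left(-25\right) 91 - 39647 = -2275 - 39647 = -41922$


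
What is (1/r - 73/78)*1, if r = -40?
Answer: -1499/1560 ≈ -0.96090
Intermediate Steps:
(1/r - 73/78)*1 = (1/(-40) - 73/78)*1 = (1*(-1/40) - 73*1/78)*1 = (-1/40 - 73/78)*1 = -1499/1560*1 = -1499/1560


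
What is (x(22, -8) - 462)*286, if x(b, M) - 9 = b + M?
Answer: -125554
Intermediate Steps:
x(b, M) = 9 + M + b (x(b, M) = 9 + (b + M) = 9 + (M + b) = 9 + M + b)
(x(22, -8) - 462)*286 = ((9 - 8 + 22) - 462)*286 = (23 - 462)*286 = -439*286 = -125554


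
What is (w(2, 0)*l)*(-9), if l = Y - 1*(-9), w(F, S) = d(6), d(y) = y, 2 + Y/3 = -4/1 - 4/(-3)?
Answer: 270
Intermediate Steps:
Y = -14 (Y = -6 + 3*(-4/1 - 4/(-3)) = -6 + 3*(-4*1 - 4*(-⅓)) = -6 + 3*(-4 + 4/3) = -6 + 3*(-8/3) = -6 - 8 = -14)
w(F, S) = 6
l = -5 (l = -14 - 1*(-9) = -14 + 9 = -5)
(w(2, 0)*l)*(-9) = (6*(-5))*(-9) = -30*(-9) = 270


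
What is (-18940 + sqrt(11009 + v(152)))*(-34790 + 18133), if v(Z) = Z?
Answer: 315483580 - 16657*sqrt(11161) ≈ 3.1372e+8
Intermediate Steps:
(-18940 + sqrt(11009 + v(152)))*(-34790 + 18133) = (-18940 + sqrt(11009 + 152))*(-34790 + 18133) = (-18940 + sqrt(11161))*(-16657) = 315483580 - 16657*sqrt(11161)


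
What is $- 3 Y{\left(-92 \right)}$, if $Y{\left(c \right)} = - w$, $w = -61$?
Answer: $-183$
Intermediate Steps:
$Y{\left(c \right)} = 61$ ($Y{\left(c \right)} = \left(-1\right) \left(-61\right) = 61$)
$- 3 Y{\left(-92 \right)} = \left(-3\right) 61 = -183$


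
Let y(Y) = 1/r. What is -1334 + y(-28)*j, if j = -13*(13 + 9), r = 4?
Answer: -2811/2 ≈ -1405.5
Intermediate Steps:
j = -286 (j = -13*22 = -286)
y(Y) = ¼ (y(Y) = 1/4 = ¼)
-1334 + y(-28)*j = -1334 + (¼)*(-286) = -1334 - 143/2 = -2811/2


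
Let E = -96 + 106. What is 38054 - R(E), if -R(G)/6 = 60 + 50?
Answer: 38714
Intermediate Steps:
E = 10
R(G) = -660 (R(G) = -6*(60 + 50) = -6*110 = -660)
38054 - R(E) = 38054 - 1*(-660) = 38054 + 660 = 38714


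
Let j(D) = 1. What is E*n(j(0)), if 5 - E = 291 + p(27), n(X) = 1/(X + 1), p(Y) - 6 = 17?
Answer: -309/2 ≈ -154.50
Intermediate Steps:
p(Y) = 23 (p(Y) = 6 + 17 = 23)
n(X) = 1/(1 + X)
E = -309 (E = 5 - (291 + 23) = 5 - 1*314 = 5 - 314 = -309)
E*n(j(0)) = -309/(1 + 1) = -309/2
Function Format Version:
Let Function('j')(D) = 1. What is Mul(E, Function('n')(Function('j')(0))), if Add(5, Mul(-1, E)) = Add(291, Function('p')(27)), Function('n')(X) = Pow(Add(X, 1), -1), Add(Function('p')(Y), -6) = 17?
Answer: Rational(-309, 2) ≈ -154.50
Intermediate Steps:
Function('p')(Y) = 23 (Function('p')(Y) = Add(6, 17) = 23)
Function('n')(X) = Pow(Add(1, X), -1)
E = -309 (E = Add(5, Mul(-1, Add(291, 23))) = Add(5, Mul(-1, 314)) = Add(5, -314) = -309)
Mul(E, Function('n')(Function('j')(0))) = Mul(-309, Pow(Add(1, 1), -1)) = Mul(-309, Pow(2, -1)) = Mul(-309, Rational(1, 2)) = Rational(-309, 2)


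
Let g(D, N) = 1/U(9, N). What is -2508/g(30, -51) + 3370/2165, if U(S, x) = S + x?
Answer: 45611162/433 ≈ 1.0534e+5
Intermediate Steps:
g(D, N) = 1/(9 + N)
-2508/g(30, -51) + 3370/2165 = -2508/(1/(9 - 51)) + 3370/2165 = -2508/(1/(-42)) + 3370*(1/2165) = -2508/(-1/42) + 674/433 = -2508*(-42) + 674/433 = 105336 + 674/433 = 45611162/433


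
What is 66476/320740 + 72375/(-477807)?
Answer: 712428386/12770984765 ≈ 0.055785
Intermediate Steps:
66476/320740 + 72375/(-477807) = 66476*(1/320740) + 72375*(-1/477807) = 16619/80185 - 24125/159269 = 712428386/12770984765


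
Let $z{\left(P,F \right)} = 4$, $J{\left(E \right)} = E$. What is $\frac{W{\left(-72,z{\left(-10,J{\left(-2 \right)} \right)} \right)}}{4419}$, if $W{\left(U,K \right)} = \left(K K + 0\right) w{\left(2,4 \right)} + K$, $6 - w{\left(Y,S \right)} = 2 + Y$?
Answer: $\frac{4}{491} \approx 0.0081466$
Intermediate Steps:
$w{\left(Y,S \right)} = 4 - Y$ ($w{\left(Y,S \right)} = 6 - \left(2 + Y\right) = 4 - Y$)
$W{\left(U,K \right)} = K + 2 K^{2}$ ($W{\left(U,K \right)} = \left(K K + 0\right) \left(4 - 2\right) + K = \left(K^{2} + 0\right) \left(4 - 2\right) + K = K^{2} \cdot 2 + K = 2 K^{2} + K = K + 2 K^{2}$)
$\frac{W{\left(-72,z{\left(-10,J{\left(-2 \right)} \right)} \right)}}{4419} = \frac{4 \left(1 + 2 \cdot 4\right)}{4419} = 4 \left(1 + 8\right) \frac{1}{4419} = 4 \cdot 9 \cdot \frac{1}{4419} = 36 \cdot \frac{1}{4419} = \frac{4}{491}$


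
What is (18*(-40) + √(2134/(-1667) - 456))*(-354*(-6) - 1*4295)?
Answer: 1563120 - 2171*I*√1270730762/1667 ≈ 1.5631e+6 - 46425.0*I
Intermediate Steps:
(18*(-40) + √(2134/(-1667) - 456))*(-354*(-6) - 1*4295) = (-720 + √(2134*(-1/1667) - 456))*(2124 - 4295) = (-720 + √(-2134/1667 - 456))*(-2171) = (-720 + √(-762286/1667))*(-2171) = (-720 + I*√1270730762/1667)*(-2171) = 1563120 - 2171*I*√1270730762/1667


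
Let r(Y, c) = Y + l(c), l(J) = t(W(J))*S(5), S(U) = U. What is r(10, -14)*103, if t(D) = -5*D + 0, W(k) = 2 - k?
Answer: -40170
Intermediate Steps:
t(D) = -5*D
l(J) = -50 + 25*J (l(J) = -5*(2 - J)*5 = (-10 + 5*J)*5 = -50 + 25*J)
r(Y, c) = -50 + Y + 25*c (r(Y, c) = Y + (-50 + 25*c) = -50 + Y + 25*c)
r(10, -14)*103 = (-50 + 10 + 25*(-14))*103 = (-50 + 10 - 350)*103 = -390*103 = -40170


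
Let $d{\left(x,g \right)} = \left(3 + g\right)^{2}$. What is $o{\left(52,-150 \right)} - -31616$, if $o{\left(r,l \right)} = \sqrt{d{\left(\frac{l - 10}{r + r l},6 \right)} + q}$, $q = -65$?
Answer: $31620$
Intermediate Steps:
$o{\left(r,l \right)} = 4$ ($o{\left(r,l \right)} = \sqrt{\left(3 + 6\right)^{2} - 65} = \sqrt{9^{2} - 65} = \sqrt{81 - 65} = \sqrt{16} = 4$)
$o{\left(52,-150 \right)} - -31616 = 4 - -31616 = 4 + 31616 = 31620$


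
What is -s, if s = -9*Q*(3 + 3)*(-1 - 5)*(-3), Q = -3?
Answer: -2916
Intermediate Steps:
s = 2916 (s = -(-27)*(3 + 3)*(-1 - 5)*(-3) = -(-27)*6*(-6)*(-3) = -(-27)*(-36)*(-3) = -9*108*(-3) = -972*(-3) = 2916)
-s = -1*2916 = -2916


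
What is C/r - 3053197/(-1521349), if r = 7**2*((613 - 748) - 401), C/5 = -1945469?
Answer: 14878875754413/39956710136 ≈ 372.38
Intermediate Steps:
C = -9727345 (C = 5*(-1945469) = -9727345)
r = -26264 (r = 49*(-135 - 401) = 49*(-536) = -26264)
C/r - 3053197/(-1521349) = -9727345/(-26264) - 3053197/(-1521349) = -9727345*(-1/26264) - 3053197*(-1/1521349) = 9727345/26264 + 3053197/1521349 = 14878875754413/39956710136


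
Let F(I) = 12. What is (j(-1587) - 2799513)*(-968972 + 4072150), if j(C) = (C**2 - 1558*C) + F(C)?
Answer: 6800968349292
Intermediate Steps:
j(C) = 12 + C**2 - 1558*C (j(C) = (C**2 - 1558*C) + 12 = 12 + C**2 - 1558*C)
(j(-1587) - 2799513)*(-968972 + 4072150) = ((12 + (-1587)**2 - 1558*(-1587)) - 2799513)*(-968972 + 4072150) = ((12 + 2518569 + 2472546) - 2799513)*3103178 = (4991127 - 2799513)*3103178 = 2191614*3103178 = 6800968349292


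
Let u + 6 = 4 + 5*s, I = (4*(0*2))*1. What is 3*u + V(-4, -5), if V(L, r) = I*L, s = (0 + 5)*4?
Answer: 294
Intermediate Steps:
I = 0 (I = (4*0)*1 = 0*1 = 0)
s = 20 (s = 5*4 = 20)
V(L, r) = 0 (V(L, r) = 0*L = 0)
u = 98 (u = -6 + (4 + 5*20) = -6 + (4 + 100) = -6 + 104 = 98)
3*u + V(-4, -5) = 3*98 + 0 = 294 + 0 = 294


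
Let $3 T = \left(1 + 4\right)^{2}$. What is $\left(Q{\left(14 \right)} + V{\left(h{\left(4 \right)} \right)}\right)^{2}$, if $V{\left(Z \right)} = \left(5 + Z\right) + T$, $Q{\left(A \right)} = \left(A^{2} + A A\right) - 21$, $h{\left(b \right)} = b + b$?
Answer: $\frac{1385329}{9} \approx 1.5393 \cdot 10^{5}$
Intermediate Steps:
$h{\left(b \right)} = 2 b$
$T = \frac{25}{3}$ ($T = \frac{\left(1 + 4\right)^{2}}{3} = \frac{5^{2}}{3} = \frac{1}{3} \cdot 25 = \frac{25}{3} \approx 8.3333$)
$Q{\left(A \right)} = -21 + 2 A^{2}$ ($Q{\left(A \right)} = \left(A^{2} + A^{2}\right) - 21 = 2 A^{2} - 21 = -21 + 2 A^{2}$)
$V{\left(Z \right)} = \frac{40}{3} + Z$ ($V{\left(Z \right)} = \left(5 + Z\right) + \frac{25}{3} = \frac{40}{3} + Z$)
$\left(Q{\left(14 \right)} + V{\left(h{\left(4 \right)} \right)}\right)^{2} = \left(\left(-21 + 2 \cdot 14^{2}\right) + \left(\frac{40}{3} + 2 \cdot 4\right)\right)^{2} = \left(\left(-21 + 2 \cdot 196\right) + \left(\frac{40}{3} + 8\right)\right)^{2} = \left(\left(-21 + 392\right) + \frac{64}{3}\right)^{2} = \left(371 + \frac{64}{3}\right)^{2} = \left(\frac{1177}{3}\right)^{2} = \frac{1385329}{9}$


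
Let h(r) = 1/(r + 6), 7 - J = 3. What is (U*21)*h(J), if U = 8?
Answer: 84/5 ≈ 16.800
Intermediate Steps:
J = 4 (J = 7 - 1*3 = 7 - 3 = 4)
h(r) = 1/(6 + r)
(U*21)*h(J) = (8*21)/(6 + 4) = 168/10 = 168*(⅒) = 84/5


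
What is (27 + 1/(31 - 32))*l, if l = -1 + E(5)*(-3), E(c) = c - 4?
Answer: -104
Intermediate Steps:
E(c) = -4 + c
l = -4 (l = -1 + (-4 + 5)*(-3) = -1 + 1*(-3) = -1 - 3 = -4)
(27 + 1/(31 - 32))*l = (27 + 1/(31 - 32))*(-4) = (27 + 1/(-1))*(-4) = (27 - 1)*(-4) = 26*(-4) = -104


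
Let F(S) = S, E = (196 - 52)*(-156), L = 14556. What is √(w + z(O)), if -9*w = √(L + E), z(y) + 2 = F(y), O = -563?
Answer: √(-5085 - 2*I*√1977)/3 ≈ 0.20784 - 23.771*I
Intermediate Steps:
E = -22464 (E = 144*(-156) = -22464)
z(y) = -2 + y
w = -2*I*√1977/9 (w = -√(14556 - 22464)/9 = -2*I*√1977/9 ≈ -9.8808*I)
√(w + z(O)) = √(-2*I*√1977/9 + (-2 - 563)) = √(-2*I*√1977/9 - 565) = √(-565 - 2*I*√1977/9)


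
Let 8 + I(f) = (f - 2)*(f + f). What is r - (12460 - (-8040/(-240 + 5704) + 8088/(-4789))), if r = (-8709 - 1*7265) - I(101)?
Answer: -158399769137/3270887 ≈ -48427.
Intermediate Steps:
I(f) = -8 + 2*f*(-2 + f) (I(f) = -8 + (f - 2)*(f + f) = -8 + (-2 + f)*(2*f) = -8 + 2*f*(-2 + f))
r = -35964 (r = (-8709 - 1*7265) - (-8 - 4*101 + 2*101²) = (-8709 - 7265) - (-8 - 404 + 2*10201) = -15974 - (-8 - 404 + 20402) = -15974 - 1*19990 = -15974 - 19990 = -35964)
r - (12460 - (-8040/(-240 + 5704) + 8088/(-4789))) = -35964 - (12460 - (-8040/(-240 + 5704) + 8088/(-4789))) = -35964 - (12460 - (-8040/5464 + 8088*(-1/4789))) = -35964 - (12460 - (-8040*1/5464 - 8088/4789)) = -35964 - (12460 - (-1005/683 - 8088/4789)) = -35964 - (12460 - 1*(-10337049/3270887)) = -35964 - (12460 + 10337049/3270887) = -35964 - 1*40765589069/3270887 = -35964 - 40765589069/3270887 = -158399769137/3270887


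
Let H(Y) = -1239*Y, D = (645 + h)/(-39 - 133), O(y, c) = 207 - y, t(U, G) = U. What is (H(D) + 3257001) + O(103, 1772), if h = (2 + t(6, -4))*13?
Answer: 561150071/172 ≈ 3.2625e+6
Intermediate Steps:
h = 104 (h = (2 + 6)*13 = 8*13 = 104)
D = -749/172 (D = (645 + 104)/(-39 - 133) = 749/(-172) = 749*(-1/172) = -749/172 ≈ -4.3547)
(H(D) + 3257001) + O(103, 1772) = (-1239*(-749/172) + 3257001) + (207 - 1*103) = (928011/172 + 3257001) + (207 - 103) = 561132183/172 + 104 = 561150071/172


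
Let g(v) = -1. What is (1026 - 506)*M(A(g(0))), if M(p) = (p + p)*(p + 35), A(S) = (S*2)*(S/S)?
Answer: -68640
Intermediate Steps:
A(S) = 2*S (A(S) = (2*S)*1 = 2*S)
M(p) = 2*p*(35 + p) (M(p) = (2*p)*(35 + p) = 2*p*(35 + p))
(1026 - 506)*M(A(g(0))) = (1026 - 506)*(2*(2*(-1))*(35 + 2*(-1))) = 520*(2*(-2)*(35 - 2)) = 520*(2*(-2)*33) = 520*(-132) = -68640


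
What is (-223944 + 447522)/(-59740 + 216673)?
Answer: 24842/17437 ≈ 1.4247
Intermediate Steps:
(-223944 + 447522)/(-59740 + 216673) = 223578/156933 = 223578*(1/156933) = 24842/17437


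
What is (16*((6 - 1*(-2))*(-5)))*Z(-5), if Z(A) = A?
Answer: 3200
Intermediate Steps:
(16*((6 - 1*(-2))*(-5)))*Z(-5) = (16*((6 - 1*(-2))*(-5)))*(-5) = (16*((6 + 2)*(-5)))*(-5) = (16*(8*(-5)))*(-5) = (16*(-40))*(-5) = -640*(-5) = 3200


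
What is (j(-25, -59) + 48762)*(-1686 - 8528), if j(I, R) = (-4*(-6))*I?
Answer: -491926668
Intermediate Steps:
j(I, R) = 24*I
(j(-25, -59) + 48762)*(-1686 - 8528) = (24*(-25) + 48762)*(-1686 - 8528) = (-600 + 48762)*(-10214) = 48162*(-10214) = -491926668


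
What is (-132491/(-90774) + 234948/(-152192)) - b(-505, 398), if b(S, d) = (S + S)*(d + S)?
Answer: -4551818573555/42119136 ≈ -1.0807e+5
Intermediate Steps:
b(S, d) = 2*S*(S + d) (b(S, d) = (2*S)*(S + d) = 2*S*(S + d))
(-132491/(-90774) + 234948/(-152192)) - b(-505, 398) = (-132491/(-90774) + 234948/(-152192)) - 2*(-505)*(-505 + 398) = (-132491*(-1/90774) + 234948*(-1/152192)) - 2*(-505)*(-107) = (132491/90774 - 58737/38048) - 1*108070 = -3546035/42119136 - 108070 = -4551818573555/42119136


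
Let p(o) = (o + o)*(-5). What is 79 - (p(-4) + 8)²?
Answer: -2225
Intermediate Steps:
p(o) = -10*o (p(o) = (2*o)*(-5) = -10*o)
79 - (p(-4) + 8)² = 79 - (-10*(-4) + 8)² = 79 - (40 + 8)² = 79 - 1*48² = 79 - 1*2304 = 79 - 2304 = -2225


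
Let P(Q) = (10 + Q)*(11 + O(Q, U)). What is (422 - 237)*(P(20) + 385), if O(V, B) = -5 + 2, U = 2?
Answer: 115625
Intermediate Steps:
O(V, B) = -3
P(Q) = 80 + 8*Q (P(Q) = (10 + Q)*(11 - 3) = (10 + Q)*8 = 80 + 8*Q)
(422 - 237)*(P(20) + 385) = (422 - 237)*((80 + 8*20) + 385) = 185*((80 + 160) + 385) = 185*(240 + 385) = 185*625 = 115625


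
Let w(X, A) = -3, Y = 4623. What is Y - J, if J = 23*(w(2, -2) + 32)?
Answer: 3956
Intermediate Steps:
J = 667 (J = 23*(-3 + 32) = 23*29 = 667)
Y - J = 4623 - 1*667 = 4623 - 667 = 3956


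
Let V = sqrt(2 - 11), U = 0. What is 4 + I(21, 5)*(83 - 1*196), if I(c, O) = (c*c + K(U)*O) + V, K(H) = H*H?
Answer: -49829 - 339*I ≈ -49829.0 - 339.0*I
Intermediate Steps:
V = 3*I (V = sqrt(-9) = 3*I ≈ 3.0*I)
K(H) = H**2
I(c, O) = c**2 + 3*I (I(c, O) = (c*c + 0**2*O) + 3*I = (c**2 + 0*O) + 3*I = (c**2 + 0) + 3*I = c**2 + 3*I)
4 + I(21, 5)*(83 - 1*196) = 4 + (21**2 + 3*I)*(83 - 1*196) = 4 + (441 + 3*I)*(83 - 196) = 4 + (441 + 3*I)*(-113) = 4 + (-49833 - 339*I) = -49829 - 339*I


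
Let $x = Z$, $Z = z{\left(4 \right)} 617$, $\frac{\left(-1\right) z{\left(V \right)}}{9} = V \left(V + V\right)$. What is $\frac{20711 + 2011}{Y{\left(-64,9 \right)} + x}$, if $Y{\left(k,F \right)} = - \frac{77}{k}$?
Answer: $- \frac{1454208}{11372467} \approx -0.12787$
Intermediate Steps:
$z{\left(V \right)} = - 18 V^{2}$ ($z{\left(V \right)} = - 9 V \left(V + V\right) = - 9 V 2 V = - 9 \cdot 2 V^{2} = - 18 V^{2}$)
$Y{\left(k,F \right)} = - \frac{77}{k}$
$Z = -177696$ ($Z = - 18 \cdot 4^{2} \cdot 617 = \left(-18\right) 16 \cdot 617 = \left(-288\right) 617 = -177696$)
$x = -177696$
$\frac{20711 + 2011}{Y{\left(-64,9 \right)} + x} = \frac{20711 + 2011}{- \frac{77}{-64} - 177696} = \frac{22722}{\left(-77\right) \left(- \frac{1}{64}\right) - 177696} = \frac{22722}{\frac{77}{64} - 177696} = \frac{22722}{- \frac{11372467}{64}} = 22722 \left(- \frac{64}{11372467}\right) = - \frac{1454208}{11372467}$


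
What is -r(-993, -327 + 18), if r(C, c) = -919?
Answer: 919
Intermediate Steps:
-r(-993, -327 + 18) = -1*(-919) = 919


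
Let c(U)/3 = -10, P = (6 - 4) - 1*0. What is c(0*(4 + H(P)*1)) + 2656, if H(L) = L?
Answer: 2626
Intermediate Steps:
P = 2 (P = 2 + 0 = 2)
c(U) = -30 (c(U) = 3*(-10) = -30)
c(0*(4 + H(P)*1)) + 2656 = -30 + 2656 = 2626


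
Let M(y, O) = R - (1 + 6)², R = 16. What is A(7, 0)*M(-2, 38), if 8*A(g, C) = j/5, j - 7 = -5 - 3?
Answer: 33/40 ≈ 0.82500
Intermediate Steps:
j = -1 (j = 7 + (-5 - 3) = 7 - 8 = -1)
M(y, O) = -33 (M(y, O) = 16 - (1 + 6)² = 16 - 1*7² = 16 - 1*49 = 16 - 49 = -33)
A(g, C) = -1/40 (A(g, C) = (-1/5)/8 = (-1*⅕)/8 = (⅛)*(-⅕) = -1/40)
A(7, 0)*M(-2, 38) = -1/40*(-33) = 33/40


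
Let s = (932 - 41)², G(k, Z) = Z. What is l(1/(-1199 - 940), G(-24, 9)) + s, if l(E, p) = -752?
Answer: 793129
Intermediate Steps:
s = 793881 (s = 891² = 793881)
l(1/(-1199 - 940), G(-24, 9)) + s = -752 + 793881 = 793129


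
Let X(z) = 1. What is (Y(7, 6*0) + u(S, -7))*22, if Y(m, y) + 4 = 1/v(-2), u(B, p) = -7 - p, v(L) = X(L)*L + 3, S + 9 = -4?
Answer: -66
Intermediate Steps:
S = -13 (S = -9 - 4 = -13)
v(L) = 3 + L (v(L) = 1*L + 3 = L + 3 = 3 + L)
Y(m, y) = -3 (Y(m, y) = -4 + 1/(3 - 2) = -4 + 1/1 = -4 + 1 = -3)
(Y(7, 6*0) + u(S, -7))*22 = (-3 + (-7 - 1*(-7)))*22 = (-3 + (-7 + 7))*22 = (-3 + 0)*22 = -3*22 = -66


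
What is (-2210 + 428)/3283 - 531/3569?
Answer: -8103231/11717027 ≈ -0.69158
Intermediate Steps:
(-2210 + 428)/3283 - 531/3569 = -1782*1/3283 - 531*1/3569 = -1782/3283 - 531/3569 = -8103231/11717027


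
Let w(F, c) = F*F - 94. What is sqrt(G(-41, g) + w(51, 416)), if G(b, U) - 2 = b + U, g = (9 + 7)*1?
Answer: 6*sqrt(69) ≈ 49.840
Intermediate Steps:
w(F, c) = -94 + F**2 (w(F, c) = F**2 - 94 = -94 + F**2)
g = 16 (g = 16*1 = 16)
G(b, U) = 2 + U + b (G(b, U) = 2 + (b + U) = 2 + (U + b) = 2 + U + b)
sqrt(G(-41, g) + w(51, 416)) = sqrt((2 + 16 - 41) + (-94 + 51**2)) = sqrt(-23 + (-94 + 2601)) = sqrt(-23 + 2507) = sqrt(2484) = 6*sqrt(69)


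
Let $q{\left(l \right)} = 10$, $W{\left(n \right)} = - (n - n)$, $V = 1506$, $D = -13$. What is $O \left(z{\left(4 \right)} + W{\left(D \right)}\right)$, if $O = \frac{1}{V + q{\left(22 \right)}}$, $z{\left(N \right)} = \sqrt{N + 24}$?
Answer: $\frac{\sqrt{7}}{758} \approx 0.0034904$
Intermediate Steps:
$z{\left(N \right)} = \sqrt{24 + N}$
$W{\left(n \right)} = 0$ ($W{\left(n \right)} = \left(-1\right) 0 = 0$)
$O = \frac{1}{1516}$ ($O = \frac{1}{1506 + 10} = \frac{1}{1516} \approx 0.00065963$)
$O \left(z{\left(4 \right)} + W{\left(D \right)}\right) = \frac{\sqrt{24 + 4} + 0}{1516} = \frac{\sqrt{28} + 0}{1516} = \frac{2 \sqrt{7} + 0}{1516} = \frac{2 \sqrt{7}}{1516} = \frac{\sqrt{7}}{758}$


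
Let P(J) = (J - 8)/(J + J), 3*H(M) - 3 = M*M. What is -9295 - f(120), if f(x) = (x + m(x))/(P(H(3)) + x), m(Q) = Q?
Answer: -2221985/239 ≈ -9297.0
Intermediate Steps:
H(M) = 1 + M²/3 (H(M) = 1 + (M*M)/3 = 1 + M²/3)
P(J) = (-8 + J)/(2*J) (P(J) = (-8 + J)/((2*J)) = (-8 + J)*(1/(2*J)) = (-8 + J)/(2*J))
f(x) = 2*x/(-½ + x) (f(x) = (x + x)/((-8 + (1 + (⅓)*3²))/(2*(1 + (⅓)*3²)) + x) = (2*x)/((-8 + (1 + (⅓)*9))/(2*(1 + (⅓)*9)) + x) = (2*x)/((-8 + (1 + 3))/(2*(1 + 3)) + x) = (2*x)/((½)*(-8 + 4)/4 + x) = (2*x)/((½)*(¼)*(-4) + x) = (2*x)/(-½ + x) = 2*x/(-½ + x))
-9295 - f(120) = -9295 - 4*120/(-1 + 2*120) = -9295 - 4*120/(-1 + 240) = -9295 - 4*120/239 = -9295 - 1*480/239 = -9295 - 480/239 = -2221985/239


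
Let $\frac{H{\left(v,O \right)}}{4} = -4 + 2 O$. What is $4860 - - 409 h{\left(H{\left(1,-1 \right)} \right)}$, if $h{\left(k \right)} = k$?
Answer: $-4956$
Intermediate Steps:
$H{\left(v,O \right)} = -16 + 8 O$ ($H{\left(v,O \right)} = 4 \left(-4 + 2 O\right) = -16 + 8 O$)
$4860 - - 409 h{\left(H{\left(1,-1 \right)} \right)} = 4860 - - 409 \left(-16 + 8 \left(-1\right)\right) = 4860 - - 409 \left(-16 - 8\right) = 4860 - \left(-409\right) \left(-24\right) = 4860 - 9816 = -4956$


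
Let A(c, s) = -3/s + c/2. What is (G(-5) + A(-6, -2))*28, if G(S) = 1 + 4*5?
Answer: 546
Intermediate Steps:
A(c, s) = c/2 - 3/s (A(c, s) = -3/s + c*(1/2) = -3/s + c/2 = c/2 - 3/s)
G(S) = 21 (G(S) = 1 + 20 = 21)
(G(-5) + A(-6, -2))*28 = (21 + ((1/2)*(-6) - 3/(-2)))*28 = (21 + (-3 - 3*(-1/2)))*28 = (21 + (-3 + 3/2))*28 = (21 - 3/2)*28 = (39/2)*28 = 546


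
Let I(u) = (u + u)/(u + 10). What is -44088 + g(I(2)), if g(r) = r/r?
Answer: -44087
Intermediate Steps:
I(u) = 2*u/(10 + u) (I(u) = (2*u)/(10 + u) = 2*u/(10 + u))
g(r) = 1
-44088 + g(I(2)) = -44088 + 1 = -44087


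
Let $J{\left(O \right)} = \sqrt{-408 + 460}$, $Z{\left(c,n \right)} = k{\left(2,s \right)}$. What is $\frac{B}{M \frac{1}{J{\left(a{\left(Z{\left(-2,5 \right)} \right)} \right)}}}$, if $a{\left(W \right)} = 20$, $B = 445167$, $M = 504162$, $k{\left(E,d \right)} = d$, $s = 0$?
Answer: $\frac{49463 \sqrt{13}}{28009} \approx 6.3673$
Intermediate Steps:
$Z{\left(c,n \right)} = 0$
$J{\left(O \right)} = 2 \sqrt{13}$ ($J{\left(O \right)} = \sqrt{52} = 2 \sqrt{13}$)
$\frac{B}{M \frac{1}{J{\left(a{\left(Z{\left(-2,5 \right)} \right)} \right)}}} = \frac{445167}{504162 \frac{1}{2 \sqrt{13}}} = \frac{445167}{504162 \frac{\sqrt{13}}{26}} = \frac{445167}{\frac{252081}{13} \sqrt{13}} = 445167 \frac{\sqrt{13}}{252081} = \frac{49463 \sqrt{13}}{28009}$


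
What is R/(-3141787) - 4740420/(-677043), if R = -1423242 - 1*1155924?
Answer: 5546532072226/709041631947 ≈ 7.8226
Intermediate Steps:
R = -2579166 (R = -1423242 - 1155924 = -2579166)
R/(-3141787) - 4740420/(-677043) = -2579166/(-3141787) - 4740420/(-677043) = -2579166*(-1/3141787) - 4740420*(-1/677043) = 2579166/3141787 + 1580140/225681 = 5546532072226/709041631947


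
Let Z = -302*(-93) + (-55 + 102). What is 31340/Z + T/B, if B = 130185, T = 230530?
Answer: 2113099678/732498921 ≈ 2.8848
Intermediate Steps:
Z = 28133 (Z = 28086 + 47 = 28133)
31340/Z + T/B = 31340/28133 + 230530/130185 = 31340*(1/28133) + 230530*(1/130185) = 31340/28133 + 46106/26037 = 2113099678/732498921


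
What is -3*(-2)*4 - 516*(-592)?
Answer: 305496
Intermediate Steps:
-3*(-2)*4 - 516*(-592) = 6*4 + 305472 = 24 + 305472 = 305496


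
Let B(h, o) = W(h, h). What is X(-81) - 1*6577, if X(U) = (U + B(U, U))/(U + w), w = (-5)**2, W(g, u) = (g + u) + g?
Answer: -91997/14 ≈ -6571.2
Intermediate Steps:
W(g, u) = u + 2*g
B(h, o) = 3*h (B(h, o) = h + 2*h = 3*h)
w = 25
X(U) = 4*U/(25 + U) (X(U) = (U + 3*U)/(U + 25) = (4*U)/(25 + U) = 4*U/(25 + U))
X(-81) - 1*6577 = 4*(-81)/(25 - 81) - 1*6577 = 4*(-81)/(-56) - 6577 = 4*(-81)*(-1/56) - 6577 = 81/14 - 6577 = -91997/14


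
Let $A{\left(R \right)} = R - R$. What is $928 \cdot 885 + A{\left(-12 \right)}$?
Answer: $821280$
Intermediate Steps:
$A{\left(R \right)} = 0$
$928 \cdot 885 + A{\left(-12 \right)} = 928 \cdot 885 + 0 = 821280 + 0 = 821280$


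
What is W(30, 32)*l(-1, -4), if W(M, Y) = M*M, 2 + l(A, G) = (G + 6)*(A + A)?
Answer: -5400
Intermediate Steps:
l(A, G) = -2 + 2*A*(6 + G) (l(A, G) = -2 + (G + 6)*(A + A) = -2 + (6 + G)*(2*A) = -2 + 2*A*(6 + G))
W(M, Y) = M²
W(30, 32)*l(-1, -4) = 30²*(-2 + 12*(-1) + 2*(-1)*(-4)) = 900*(-2 - 12 + 8) = 900*(-6) = -5400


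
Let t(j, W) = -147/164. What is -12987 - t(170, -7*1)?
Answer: -2129721/164 ≈ -12986.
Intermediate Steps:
t(j, W) = -147/164 (t(j, W) = -147*1/164 = -147/164)
-12987 - t(170, -7*1) = -12987 - 1*(-147/164) = -12987 + 147/164 = -2129721/164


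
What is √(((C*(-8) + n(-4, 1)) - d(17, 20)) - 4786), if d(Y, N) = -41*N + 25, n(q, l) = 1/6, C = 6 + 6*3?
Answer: I*√150582/6 ≈ 64.675*I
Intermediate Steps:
C = 24 (C = 6 + 18 = 24)
n(q, l) = ⅙
d(Y, N) = 25 - 41*N
√(((C*(-8) + n(-4, 1)) - d(17, 20)) - 4786) = √(((24*(-8) + ⅙) - (25 - 41*20)) - 4786) = √(((-192 + ⅙) - (25 - 820)) - 4786) = √((-1151/6 - 1*(-795)) - 4786) = √((-1151/6 + 795) - 4786) = √(3619/6 - 4786) = √(-25097/6) = I*√150582/6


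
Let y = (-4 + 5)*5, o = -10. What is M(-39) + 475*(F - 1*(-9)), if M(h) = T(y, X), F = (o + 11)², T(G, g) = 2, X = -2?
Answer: 4752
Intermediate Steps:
y = 5 (y = 1*5 = 5)
F = 1 (F = (-10 + 11)² = 1² = 1)
M(h) = 2
M(-39) + 475*(F - 1*(-9)) = 2 + 475*(1 - 1*(-9)) = 2 + 475*(1 + 9) = 2 + 475*10 = 2 + 4750 = 4752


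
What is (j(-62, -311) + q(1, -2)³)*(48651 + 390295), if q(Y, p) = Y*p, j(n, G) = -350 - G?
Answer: -20630462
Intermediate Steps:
(j(-62, -311) + q(1, -2)³)*(48651 + 390295) = ((-350 - 1*(-311)) + (1*(-2))³)*(48651 + 390295) = ((-350 + 311) + (-2)³)*438946 = (-39 - 8)*438946 = -47*438946 = -20630462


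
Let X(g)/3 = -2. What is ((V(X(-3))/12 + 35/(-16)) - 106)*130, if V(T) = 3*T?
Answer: -114075/8 ≈ -14259.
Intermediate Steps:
X(g) = -6 (X(g) = 3*(-2) = -6)
((V(X(-3))/12 + 35/(-16)) - 106)*130 = (((3*(-6))/12 + 35/(-16)) - 106)*130 = ((-18*1/12 + 35*(-1/16)) - 106)*130 = ((-3/2 - 35/16) - 106)*130 = (-59/16 - 106)*130 = -1755/16*130 = -114075/8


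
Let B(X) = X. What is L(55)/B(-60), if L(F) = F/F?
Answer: -1/60 ≈ -0.016667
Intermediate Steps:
L(F) = 1
L(55)/B(-60) = 1/(-60) = 1*(-1/60) = -1/60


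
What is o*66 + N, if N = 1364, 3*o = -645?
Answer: -12826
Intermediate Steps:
o = -215 (o = (⅓)*(-645) = -215)
o*66 + N = -215*66 + 1364 = -14190 + 1364 = -12826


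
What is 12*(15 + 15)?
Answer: 360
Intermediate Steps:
12*(15 + 15) = 12*30 = 360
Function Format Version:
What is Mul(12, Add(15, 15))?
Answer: 360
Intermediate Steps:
Mul(12, Add(15, 15)) = Mul(12, 30) = 360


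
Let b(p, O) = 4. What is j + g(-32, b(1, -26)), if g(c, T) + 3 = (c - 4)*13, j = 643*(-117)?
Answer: -75702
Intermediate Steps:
j = -75231
g(c, T) = -55 + 13*c (g(c, T) = -3 + (c - 4)*13 = -3 + (-4 + c)*13 = -3 + (-52 + 13*c) = -55 + 13*c)
j + g(-32, b(1, -26)) = -75231 + (-55 + 13*(-32)) = -75231 + (-55 - 416) = -75231 - 471 = -75702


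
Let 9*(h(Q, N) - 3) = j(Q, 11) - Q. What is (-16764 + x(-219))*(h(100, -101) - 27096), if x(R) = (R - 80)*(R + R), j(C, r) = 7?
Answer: -3095146460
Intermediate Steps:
h(Q, N) = 34/9 - Q/9 (h(Q, N) = 3 + (7 - Q)/9 = 3 + (7/9 - Q/9) = 34/9 - Q/9)
x(R) = 2*R*(-80 + R) (x(R) = (-80 + R)*(2*R) = 2*R*(-80 + R))
(-16764 + x(-219))*(h(100, -101) - 27096) = (-16764 + 2*(-219)*(-80 - 219))*((34/9 - ⅑*100) - 27096) = (-16764 + 2*(-219)*(-299))*((34/9 - 100/9) - 27096) = (-16764 + 130962)*(-22/3 - 27096) = 114198*(-81310/3) = -3095146460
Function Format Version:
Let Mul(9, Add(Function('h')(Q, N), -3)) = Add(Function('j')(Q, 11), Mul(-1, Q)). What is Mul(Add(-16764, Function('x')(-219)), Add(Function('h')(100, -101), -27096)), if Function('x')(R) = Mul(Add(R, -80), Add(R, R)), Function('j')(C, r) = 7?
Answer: -3095146460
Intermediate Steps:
Function('h')(Q, N) = Add(Rational(34, 9), Mul(Rational(-1, 9), Q)) (Function('h')(Q, N) = Add(3, Mul(Rational(1, 9), Add(7, Mul(-1, Q)))) = Add(3, Add(Rational(7, 9), Mul(Rational(-1, 9), Q))) = Add(Rational(34, 9), Mul(Rational(-1, 9), Q)))
Function('x')(R) = Mul(2, R, Add(-80, R)) (Function('x')(R) = Mul(Add(-80, R), Mul(2, R)) = Mul(2, R, Add(-80, R)))
Mul(Add(-16764, Function('x')(-219)), Add(Function('h')(100, -101), -27096)) = Mul(Add(-16764, Mul(2, -219, Add(-80, -219))), Add(Add(Rational(34, 9), Mul(Rational(-1, 9), 100)), -27096)) = Mul(Add(-16764, Mul(2, -219, -299)), Add(Add(Rational(34, 9), Rational(-100, 9)), -27096)) = Mul(Add(-16764, 130962), Add(Rational(-22, 3), -27096)) = Mul(114198, Rational(-81310, 3)) = -3095146460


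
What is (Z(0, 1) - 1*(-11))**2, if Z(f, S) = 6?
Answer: 289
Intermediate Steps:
(Z(0, 1) - 1*(-11))**2 = (6 - 1*(-11))**2 = (6 + 11)**2 = 17**2 = 289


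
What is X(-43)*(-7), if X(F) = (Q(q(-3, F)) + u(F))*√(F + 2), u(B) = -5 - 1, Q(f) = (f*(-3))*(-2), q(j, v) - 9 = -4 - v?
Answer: -1974*I*√41 ≈ -12640.0*I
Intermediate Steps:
q(j, v) = 5 - v (q(j, v) = 9 + (-4 - v) = 5 - v)
Q(f) = 6*f (Q(f) = -3*f*(-2) = 6*f)
u(B) = -6
X(F) = √(2 + F)*(24 - 6*F) (X(F) = (6*(5 - F) - 6)*√(F + 2) = ((30 - 6*F) - 6)*√(2 + F) = (24 - 6*F)*√(2 + F) = √(2 + F)*(24 - 6*F))
X(-43)*(-7) = (6*√(2 - 43)*(4 - 1*(-43)))*(-7) = (6*√(-41)*(4 + 43))*(-7) = (6*(I*√41)*47)*(-7) = (282*I*√41)*(-7) = -1974*I*√41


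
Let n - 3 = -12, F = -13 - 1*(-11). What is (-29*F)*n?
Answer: -522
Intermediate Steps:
F = -2 (F = -13 + 11 = -2)
n = -9 (n = 3 - 12 = -9)
(-29*F)*n = -29*(-2)*(-9) = 58*(-9) = -522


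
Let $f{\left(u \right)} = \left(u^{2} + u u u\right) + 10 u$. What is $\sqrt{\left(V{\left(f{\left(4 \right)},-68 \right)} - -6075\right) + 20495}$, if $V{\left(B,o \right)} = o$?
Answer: $\sqrt{26502} \approx 162.79$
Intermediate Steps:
$f{\left(u \right)} = u^{2} + u^{3} + 10 u$ ($f{\left(u \right)} = \left(u^{2} + u^{2} u\right) + 10 u = \left(u^{2} + u^{3}\right) + 10 u = u^{2} + u^{3} + 10 u$)
$\sqrt{\left(V{\left(f{\left(4 \right)},-68 \right)} - -6075\right) + 20495} = \sqrt{\left(-68 - -6075\right) + 20495} = \sqrt{\left(-68 + 6075\right) + 20495} = \sqrt{6007 + 20495} = \sqrt{26502}$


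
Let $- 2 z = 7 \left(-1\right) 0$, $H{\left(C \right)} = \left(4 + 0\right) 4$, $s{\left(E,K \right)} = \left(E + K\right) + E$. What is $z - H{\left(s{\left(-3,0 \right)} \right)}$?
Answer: $-16$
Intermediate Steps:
$s{\left(E,K \right)} = K + 2 E$
$H{\left(C \right)} = 16$ ($H{\left(C \right)} = 4 \cdot 4 = 16$)
$z = 0$ ($z = - \frac{7 \left(-1\right) 0}{2} = - \frac{\left(-7\right) 0}{2} = \left(- \frac{1}{2}\right) 0 = 0$)
$z - H{\left(s{\left(-3,0 \right)} \right)} = 0 - 16 = -16$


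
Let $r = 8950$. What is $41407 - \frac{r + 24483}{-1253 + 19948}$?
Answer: $\frac{774070432}{18695} \approx 41405.0$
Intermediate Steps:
$41407 - \frac{r + 24483}{-1253 + 19948} = 41407 - \frac{8950 + 24483}{-1253 + 19948} = 41407 - \frac{33433}{18695} = \frac{774070432}{18695}$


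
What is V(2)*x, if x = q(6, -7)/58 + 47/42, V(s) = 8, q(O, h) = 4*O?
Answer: 7468/609 ≈ 12.263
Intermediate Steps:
x = 1867/1218 (x = (4*6)/58 + 47/42 = 24*(1/58) + 47*(1/42) = 12/29 + 47/42 = 1867/1218 ≈ 1.5328)
V(2)*x = 8*(1867/1218) = 7468/609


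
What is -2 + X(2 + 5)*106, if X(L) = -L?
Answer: -744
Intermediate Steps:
-2 + X(2 + 5)*106 = -2 - (2 + 5)*106 = -2 - 1*7*106 = -2 - 7*106 = -2 - 742 = -744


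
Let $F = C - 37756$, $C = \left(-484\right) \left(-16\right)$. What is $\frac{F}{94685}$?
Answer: $- \frac{30012}{94685} \approx -0.31697$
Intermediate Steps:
$C = 7744$
$F = -30012$ ($F = 7744 - 37756 = -30012$)
$\frac{F}{94685} = - \frac{30012}{94685}$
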